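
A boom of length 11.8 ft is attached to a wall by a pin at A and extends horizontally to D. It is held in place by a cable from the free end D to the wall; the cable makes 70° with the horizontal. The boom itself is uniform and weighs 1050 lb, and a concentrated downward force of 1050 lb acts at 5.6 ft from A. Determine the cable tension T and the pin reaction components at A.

ΣM about A: T·sin70°·11.8 − 1050·5.9 − 1050·5.6 = 0 → T = 12075/(11.8·0.939693) = 1088.98 ≈ 1089 lb.
ΣF_x = 0: A_x − T·cos70° = 0 → A_x = 1088.98 × 0.34202 = 372.5 lb.
ΣF_y = 0: A_y + T·sin70° − 1050 − 1050 = 0 → A_y = 2100 − 1088.98 × 0.939693 = 1077 lb.

T = 1089 lb, A_x = 372.5 lb, A_y = 1077 lb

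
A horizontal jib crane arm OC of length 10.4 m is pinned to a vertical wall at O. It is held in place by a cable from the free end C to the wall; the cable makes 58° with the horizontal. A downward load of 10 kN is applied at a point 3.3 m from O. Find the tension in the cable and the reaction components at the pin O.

ΣM about O: T·sin58°·10.4 − 10·3.3 = 0 → T = 33/(10.4·0.848048) = 3.74162 ≈ 3.742 kN.
ΣF_x = 0: O_x − T·cos58° = 0 → O_x = 3.74162 × 0.529919 = 1.983 kN.
ΣF_y = 0: O_y + T·sin58° − 10 = 0 → O_y = 10 − 3.74162 × 0.848048 = 6.827 kN.

T = 3.742 kN, O_x = 1.983 kN, O_y = 6.827 kN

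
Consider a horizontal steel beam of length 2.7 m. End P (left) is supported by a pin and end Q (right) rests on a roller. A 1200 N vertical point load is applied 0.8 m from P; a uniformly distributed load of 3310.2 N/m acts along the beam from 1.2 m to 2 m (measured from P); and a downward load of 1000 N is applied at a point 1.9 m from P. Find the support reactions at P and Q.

P_x = 0, P_y = 2220 N, Q_y = 2629 N

Resultant of the distributed load: 3310.2 × 0.8 = 2648.16 N at 1.6 m from P.
Taking moments about P: Q_y·2.7 − 1200·0.8 − (3310.2·0.8)·1.6 − 1000·1.9 = 0 → Q_y = 7097.056/2.7 = 2628.54 ≈ 2629 N.
ΣF_y = 0: P_y + 2628.54 − 1200 − 3310.2·0.8 − 1000 = 0 → P_y = 2220 N.
ΣF_x = 0: no horizontal applied forces, so P_x = 0.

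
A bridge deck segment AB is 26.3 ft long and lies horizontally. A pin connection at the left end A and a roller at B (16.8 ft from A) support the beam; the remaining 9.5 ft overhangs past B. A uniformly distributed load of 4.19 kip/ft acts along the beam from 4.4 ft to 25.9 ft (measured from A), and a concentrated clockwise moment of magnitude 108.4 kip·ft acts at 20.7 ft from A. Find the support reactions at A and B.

Resultant of the distributed load: 4.19 × 21.5 = 90.085 kip at 15.15 ft from A.
ΣM about A: B_y·16.8 − (4.19·21.5)·15.15 − 108.4 = 0 → B_y = 1473.18775/16.8 = 87.6897 ≈ 87.69 kip.
ΣF_y = 0: A_y + 87.6897 − 4.19·21.5 = 0 → A_y = 2.395 kip.
ΣF_x = 0: no horizontal applied forces, so A_x = 0.

A_x = 0, A_y = 2.395 kip, B_y = 87.69 kip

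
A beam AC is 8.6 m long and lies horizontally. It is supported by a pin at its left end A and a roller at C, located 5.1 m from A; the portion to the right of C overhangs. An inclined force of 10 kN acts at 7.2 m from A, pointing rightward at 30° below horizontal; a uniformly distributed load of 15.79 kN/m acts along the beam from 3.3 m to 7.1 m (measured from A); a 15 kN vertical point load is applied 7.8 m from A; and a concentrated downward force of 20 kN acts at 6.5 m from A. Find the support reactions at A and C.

A_x = -8.660 kN, A_y = -16.67 kN, C_y = 116.7 kN

Resultant of the distributed load: 15.79 × 3.8 = 60.002 kN at 5.2 m from A.
Moments about A: C_y·5.1 − 10·sin30°·7.2 − (15.79·3.8)·5.2 − 15·7.8 − 20·6.5 = 0 → C_y = 595.0104/5.1 = 116.669 ≈ 116.7 kN.
ΣF_y = 0: A_y + 116.669 − 10·sin30° − 15.79·3.8 − 15 − 20 = 0 → A_y = -16.67 kN.
ΣF_x = 0: A_x + 10·cos30° = 0 → A_x = -8.660 kN.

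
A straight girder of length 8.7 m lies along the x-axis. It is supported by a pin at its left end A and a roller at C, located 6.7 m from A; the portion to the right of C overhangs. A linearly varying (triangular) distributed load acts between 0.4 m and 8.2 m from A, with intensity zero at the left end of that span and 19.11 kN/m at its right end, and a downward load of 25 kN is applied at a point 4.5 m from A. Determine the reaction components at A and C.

Resultant of the triangular load: ½ × 19.11 × 7.8 = 74.529 kN, acting at 5.6 m from A (one-third of the span from the peak).
ΣM about A: C_y·6.7 − (½·19.11·7.8)·5.6 − 25·4.5 = 0 → C_y = 529.8624/6.7 = 79.0839 ≈ 79.08 kN.
ΣF_y = 0: A_y + 79.0839 − ½·19.11·7.8 − 25 = 0 → A_y = 20.45 kN.
ΣF_x = 0: no horizontal applied forces, so A_x = 0.

A_x = 0, A_y = 20.45 kN, C_y = 79.08 kN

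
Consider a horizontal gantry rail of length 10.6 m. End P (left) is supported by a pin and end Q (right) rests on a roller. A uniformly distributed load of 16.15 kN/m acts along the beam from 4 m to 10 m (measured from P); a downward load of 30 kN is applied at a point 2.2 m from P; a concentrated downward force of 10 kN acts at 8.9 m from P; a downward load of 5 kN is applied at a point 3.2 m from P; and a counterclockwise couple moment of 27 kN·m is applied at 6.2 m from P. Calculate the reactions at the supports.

P_x = 0, P_y = 64.32 kN, Q_y = 77.58 kN

Resultant of the distributed load: 16.15 × 6 = 96.9 kN at 7 m from P.
Taking moments about P: Q_y·10.6 − (16.15·6)·7 − 30·2.2 − 10·8.9 − 5·3.2 + 27 = 0 → Q_y = 822.3/10.6 = 77.5755 ≈ 77.58 kN.
ΣF_y = 0: P_y + 77.5755 − 16.15·6 − 30 − 10 − 5 = 0 → P_y = 64.32 kN.
ΣF_x = 0: no horizontal applied forces, so P_x = 0.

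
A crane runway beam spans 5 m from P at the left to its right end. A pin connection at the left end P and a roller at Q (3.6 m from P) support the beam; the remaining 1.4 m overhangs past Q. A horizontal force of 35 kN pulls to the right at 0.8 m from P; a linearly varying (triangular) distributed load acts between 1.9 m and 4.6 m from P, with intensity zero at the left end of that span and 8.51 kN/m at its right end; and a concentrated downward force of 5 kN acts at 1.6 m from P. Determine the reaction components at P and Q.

Resultant of the triangular load: ½ × 8.51 × 2.7 = 11.4885 kN, acting at 3.7 m from P (one-third of the span from the peak).
ΣM about P: Q_y·3.6 − (½·8.51·2.7)·3.7 − 5·1.6 = 0 → Q_y = 50.50745/3.6 = 14.0298 ≈ 14.03 kN.
ΣF_y = 0: P_y + 14.0298 − ½·8.51·2.7 − 5 = 0 → P_y = 2.459 kN.
ΣF_x = 0: P_x + 35 = 0 → P_x = -35.00 kN.

P_x = -35.00 kN, P_y = 2.459 kN, Q_y = 14.03 kN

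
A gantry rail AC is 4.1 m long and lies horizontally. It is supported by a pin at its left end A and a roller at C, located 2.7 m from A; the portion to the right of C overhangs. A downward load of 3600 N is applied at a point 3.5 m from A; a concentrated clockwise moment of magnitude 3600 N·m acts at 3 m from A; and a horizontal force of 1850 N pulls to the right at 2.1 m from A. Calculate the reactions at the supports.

Moments about A: C_y·2.7 − 3600·3.5 − 3600 = 0 → C_y = 16200/2.7 = 6000 N.
ΣF_y = 0: A_y + 6000 − 3600 = 0 → A_y = -2400 N.
ΣF_x = 0: A_x + 1850 = 0 → A_x = -1850 N.

A_x = -1850 N, A_y = -2400 N, C_y = 6000 N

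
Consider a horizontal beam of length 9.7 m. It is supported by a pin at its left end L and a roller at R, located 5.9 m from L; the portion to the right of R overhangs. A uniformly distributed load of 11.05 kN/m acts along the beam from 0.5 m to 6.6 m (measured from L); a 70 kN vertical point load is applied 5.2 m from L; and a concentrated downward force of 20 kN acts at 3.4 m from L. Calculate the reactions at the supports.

Resultant of the distributed load: 11.05 × 6.1 = 67.405 kN at 3.55 m from L.
ΣM about L: R_y·5.9 − (11.05·6.1)·3.55 − 70·5.2 − 20·3.4 = 0 → R_y = 671.28775/5.9 = 113.778 ≈ 113.8 kN.
ΣF_y = 0: L_y + 113.778 − 11.05·6.1 − 70 − 20 = 0 → L_y = 43.63 kN.
ΣF_x = 0: no horizontal applied forces, so L_x = 0.

L_x = 0, L_y = 43.63 kN, R_y = 113.8 kN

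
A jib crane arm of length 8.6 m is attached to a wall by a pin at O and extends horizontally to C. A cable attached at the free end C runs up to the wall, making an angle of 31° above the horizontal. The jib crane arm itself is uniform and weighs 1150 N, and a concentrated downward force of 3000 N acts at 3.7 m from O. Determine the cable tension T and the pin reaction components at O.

T = 3622 N, O_x = 3105 N, O_y = 2284 N

ΣM about O: T·sin31°·8.6 − 1150·4.3 − 3000·3.7 = 0 → T = 16045/(8.6·0.515038) = 3622.45 ≈ 3622 N.
ΣF_x = 0: O_x − T·cos31° = 0 → O_x = 3622.45 × 0.857167 = 3105 N.
ΣF_y = 0: O_y + T·sin31° − 1150 − 3000 = 0 → O_y = 4150 − 3622.45 × 0.515038 = 2284 N.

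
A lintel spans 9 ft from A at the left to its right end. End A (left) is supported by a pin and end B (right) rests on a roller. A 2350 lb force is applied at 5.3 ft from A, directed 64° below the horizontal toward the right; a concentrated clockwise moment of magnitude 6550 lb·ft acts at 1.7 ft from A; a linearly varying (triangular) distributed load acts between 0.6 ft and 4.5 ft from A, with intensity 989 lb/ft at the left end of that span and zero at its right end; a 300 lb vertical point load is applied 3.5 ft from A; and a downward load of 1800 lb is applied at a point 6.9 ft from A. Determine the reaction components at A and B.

A_x = -1030 lb, A_y = 2265 lb, B_y = 3875 lb

Resultant of the triangular load: ½ × 989 × 3.9 = 1928.55 lb, acting at 1.9 ft from A (one-third of the span from the peak).
ΣM about A: B_y·9 − 2350·sin64°·5.3 − 6550 − (½·989·3.9)·1.9 − 300·3.5 − 1800·6.9 = 0 → B_y = 34878.7/9 = 3875.41 ≈ 3875 lb.
ΣF_y = 0: A_y + 3875.41 − 2350·sin64° − ½·989·3.9 − 300 − 1800 = 0 → A_y = 2265 lb.
ΣF_x = 0: A_x + 2350·cos64° = 0 → A_x = -1030 lb.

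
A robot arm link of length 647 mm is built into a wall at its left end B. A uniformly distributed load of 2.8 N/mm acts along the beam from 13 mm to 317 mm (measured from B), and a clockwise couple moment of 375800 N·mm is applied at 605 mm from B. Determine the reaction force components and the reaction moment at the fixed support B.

Resultant of the distributed load: 2.8 × 304 = 851.2 N at 165 mm from B.
ΣF_x = 0: B_x = 0.
ΣF_y = 0: B_y − 2.8·304 = 0 → B_y = 851.2 N.
ΣM about B: M_B − (2.8·304)·165 − 375800 = 0 → M_B = 516200 N·mm.

B_x = 0, B_y = 851.2 N, M_B = 516200 N·mm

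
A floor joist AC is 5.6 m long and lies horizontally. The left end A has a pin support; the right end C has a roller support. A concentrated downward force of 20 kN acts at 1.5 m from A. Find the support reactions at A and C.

Taking moments about A: C_y·5.6 − 20·1.5 = 0 → C_y = 30/5.6 = 5.35714 ≈ 5.357 kN.
ΣF_y = 0: A_y + 5.35714 − 20 = 0 → A_y = 14.64 kN.
ΣF_x = 0: no horizontal applied forces, so A_x = 0.

A_x = 0, A_y = 14.64 kN, C_y = 5.357 kN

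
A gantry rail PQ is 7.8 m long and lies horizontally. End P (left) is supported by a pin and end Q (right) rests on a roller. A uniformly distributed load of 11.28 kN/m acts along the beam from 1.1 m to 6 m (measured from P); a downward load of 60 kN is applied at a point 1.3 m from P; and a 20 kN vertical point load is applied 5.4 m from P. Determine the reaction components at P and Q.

P_x = 0, P_y = 86.27 kN, Q_y = 49.00 kN

Resultant of the distributed load: 11.28 × 4.9 = 55.272 kN at 3.55 m from P.
Moments about P: Q_y·7.8 − (11.28·4.9)·3.55 − 60·1.3 − 20·5.4 = 0 → Q_y = 382.2156/7.8 = 49.002 ≈ 49.00 kN.
ΣF_y = 0: P_y + 49.002 − 11.28·4.9 − 60 − 20 = 0 → P_y = 86.27 kN.
ΣF_x = 0: no horizontal applied forces, so P_x = 0.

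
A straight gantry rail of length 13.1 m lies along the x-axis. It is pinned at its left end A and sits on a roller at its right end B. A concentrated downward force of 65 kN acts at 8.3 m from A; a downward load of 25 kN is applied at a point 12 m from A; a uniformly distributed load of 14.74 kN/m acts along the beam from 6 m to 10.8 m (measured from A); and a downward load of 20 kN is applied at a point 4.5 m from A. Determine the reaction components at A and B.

Resultant of the distributed load: 14.74 × 4.8 = 70.752 kN at 8.4 m from A.
Taking moments about A: B_y·13.1 − 65·8.3 − 25·12 − (14.74·4.8)·8.4 − 20·4.5 = 0 → B_y = 1523.8168/13.1 = 116.322 ≈ 116.3 kN.
ΣF_y = 0: A_y + 116.322 − 65 − 25 − 14.74·4.8 − 20 = 0 → A_y = 64.43 kN.
ΣF_x = 0: no horizontal applied forces, so A_x = 0.

A_x = 0, A_y = 64.43 kN, B_y = 116.3 kN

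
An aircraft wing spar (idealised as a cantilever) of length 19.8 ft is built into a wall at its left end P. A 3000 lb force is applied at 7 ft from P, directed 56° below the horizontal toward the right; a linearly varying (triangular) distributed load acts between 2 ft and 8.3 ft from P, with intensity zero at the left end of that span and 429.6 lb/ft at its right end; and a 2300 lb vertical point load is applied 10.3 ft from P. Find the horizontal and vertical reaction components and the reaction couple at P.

P_x = -1678 lb, P_y = 6140 lb, M_P = 49490 lb·ft

Resultant of the triangular load: ½ × 429.6 × 6.3 = 1353.24 lb, acting at 6.2 ft from P (one-third of the span from the peak).
ΣF_x = 0: P_x + 3000·cos56° = 0 → P_x = -1678 lb.
ΣF_y = 0: P_y − 3000·sin56° − ½·429.6·6.3 − 2300 = 0 → P_y = 6140 lb.
ΣM about P: M_P − 3000·sin56°·7 − (½·429.6·6.3)·6.2 − 2300·10.3 = 0 → M_P = 49490 lb·ft.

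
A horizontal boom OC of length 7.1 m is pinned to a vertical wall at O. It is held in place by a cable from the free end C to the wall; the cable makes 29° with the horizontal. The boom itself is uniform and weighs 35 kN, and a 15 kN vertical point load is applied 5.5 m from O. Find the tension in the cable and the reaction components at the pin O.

ΣM about O: T·sin29°·7.1 − 35·3.55 − 15·5.5 = 0 → T = 206.75/(7.1·0.48481) = 60.0642 ≈ 60.06 kN.
ΣF_x = 0: O_x − T·cos29° = 0 → O_x = 60.0642 × 0.87462 = 52.53 kN.
ΣF_y = 0: O_y + T·sin29° − 35 − 15 = 0 → O_y = 50 − 60.0642 × 0.48481 = 20.88 kN.

T = 60.06 kN, O_x = 52.53 kN, O_y = 20.88 kN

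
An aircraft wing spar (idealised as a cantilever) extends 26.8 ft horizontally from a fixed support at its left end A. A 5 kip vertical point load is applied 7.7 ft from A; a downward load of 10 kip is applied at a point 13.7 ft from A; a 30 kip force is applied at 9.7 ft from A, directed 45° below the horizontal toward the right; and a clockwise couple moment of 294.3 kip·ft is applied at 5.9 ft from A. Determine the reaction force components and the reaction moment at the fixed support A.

A_x = -21.21 kip, A_y = 36.21 kip, M_A = 675.6 kip·ft

ΣF_x = 0: A_x + 30·cos45° = 0 → A_x = -21.21 kip.
ΣF_y = 0: A_y − 5 − 10 − 30·sin45° = 0 → A_y = 36.21 kip.
ΣM about A: M_A − 5·7.7 − 10·13.7 − 30·sin45°·9.7 − 294.3 = 0 → M_A = 675.6 kip·ft.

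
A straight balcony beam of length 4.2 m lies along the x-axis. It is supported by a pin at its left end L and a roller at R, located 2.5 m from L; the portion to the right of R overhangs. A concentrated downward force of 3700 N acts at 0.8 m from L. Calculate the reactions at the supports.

L_x = 0, L_y = 2516 N, R_y = 1184 N

Moments about L: R_y·2.5 − 3700·0.8 = 0 → R_y = 2960/2.5 = 1184 N.
ΣF_y = 0: L_y + 1184 − 3700 = 0 → L_y = 2516 N.
ΣF_x = 0: no horizontal applied forces, so L_x = 0.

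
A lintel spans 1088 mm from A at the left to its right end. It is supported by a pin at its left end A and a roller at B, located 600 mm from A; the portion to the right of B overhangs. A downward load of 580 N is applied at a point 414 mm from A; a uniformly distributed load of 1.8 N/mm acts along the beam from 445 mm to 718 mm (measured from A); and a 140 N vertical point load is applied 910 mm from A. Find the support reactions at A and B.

Resultant of the distributed load: 1.8 × 273 = 491.4 N at 581.5 mm from A.
Moments about A: B_y·600 − 580·414 − (1.8·273)·581.5 − 140·910 = 0 → B_y = 653269.1/600 = 1088.78 ≈ 1089 N.
ΣF_y = 0: A_y + 1088.78 − 580 − 1.8·273 − 140 = 0 → A_y = 122.6 N.
ΣF_x = 0: no horizontal applied forces, so A_x = 0.

A_x = 0, A_y = 122.6 N, B_y = 1089 N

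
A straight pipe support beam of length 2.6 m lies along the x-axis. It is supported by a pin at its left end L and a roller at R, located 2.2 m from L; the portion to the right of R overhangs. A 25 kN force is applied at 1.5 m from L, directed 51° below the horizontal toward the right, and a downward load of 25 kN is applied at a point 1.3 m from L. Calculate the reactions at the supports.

L_x = -15.73 kN, L_y = 16.41 kN, R_y = 28.02 kN

Taking moments about L: R_y·2.2 − 25·sin51°·1.5 − 25·1.3 = 0 → R_y = 61.643/2.2 = 28.0195 ≈ 28.02 kN.
ΣF_y = 0: L_y + 28.0195 − 25·sin51° − 25 = 0 → L_y = 16.41 kN.
ΣF_x = 0: L_x + 25·cos51° = 0 → L_x = -15.73 kN.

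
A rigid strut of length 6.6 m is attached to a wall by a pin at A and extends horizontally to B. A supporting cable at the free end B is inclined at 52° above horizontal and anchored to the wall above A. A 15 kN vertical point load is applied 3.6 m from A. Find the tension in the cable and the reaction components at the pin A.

T = 10.38 kN, A_x = 6.392 kN, A_y = 6.818 kN

ΣM about A: T·sin52°·6.6 − 15·3.6 = 0 → T = 54/(6.6·0.788011) = 10.3829 ≈ 10.38 kN.
ΣF_x = 0: A_x − T·cos52° = 0 → A_x = 10.3829 × 0.615661 = 6.392 kN.
ΣF_y = 0: A_y + T·sin52° − 15 = 0 → A_y = 15 − 10.3829 × 0.788011 = 6.818 kN.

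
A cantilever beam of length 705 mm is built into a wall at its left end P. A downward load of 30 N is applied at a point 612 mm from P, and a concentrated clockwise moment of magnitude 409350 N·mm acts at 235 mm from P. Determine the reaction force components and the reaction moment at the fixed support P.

ΣF_x = 0: P_x = 0.
ΣF_y = 0: P_y − 30 = 0 → P_y = 30.00 N.
ΣM about P: M_P − 30·612 − 409350 = 0 → M_P = 427700 N·mm.

P_x = 0, P_y = 30.00 N, M_P = 427700 N·mm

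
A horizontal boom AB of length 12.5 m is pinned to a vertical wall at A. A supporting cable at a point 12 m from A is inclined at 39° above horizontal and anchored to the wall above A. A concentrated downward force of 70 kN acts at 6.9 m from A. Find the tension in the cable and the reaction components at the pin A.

T = 63.96 kN, A_x = 49.70 kN, A_y = 29.75 kN

ΣM about A: T·sin39°·12 − 70·6.9 = 0 → T = 483/(12·0.62932) = 63.9579 ≈ 63.96 kN.
ΣF_x = 0: A_x − T·cos39° = 0 → A_x = 63.9579 × 0.777146 = 49.70 kN.
ΣF_y = 0: A_y + T·sin39° − 70 = 0 → A_y = 70 − 63.9579 × 0.62932 = 29.75 kN.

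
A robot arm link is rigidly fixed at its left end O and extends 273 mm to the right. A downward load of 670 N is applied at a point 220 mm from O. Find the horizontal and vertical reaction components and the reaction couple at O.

ΣF_x = 0: O_x = 0.
ΣF_y = 0: O_y − 670 = 0 → O_y = 670.0 N.
ΣM about O: M_O − 670·220 = 0 → M_O = 147400 N·mm.

O_x = 0, O_y = 670.0 N, M_O = 147400 N·mm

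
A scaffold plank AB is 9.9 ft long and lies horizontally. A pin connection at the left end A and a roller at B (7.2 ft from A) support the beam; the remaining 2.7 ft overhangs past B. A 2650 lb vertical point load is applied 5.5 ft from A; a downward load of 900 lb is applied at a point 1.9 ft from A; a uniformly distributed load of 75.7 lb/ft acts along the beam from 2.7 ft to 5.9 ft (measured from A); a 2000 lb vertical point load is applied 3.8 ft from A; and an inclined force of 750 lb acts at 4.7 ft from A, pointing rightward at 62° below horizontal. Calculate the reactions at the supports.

Resultant of the distributed load: 75.7 × 3.2 = 242.24 lb at 4.3 ft from A.
Taking moments about A: B_y·7.2 − 2650·5.5 − 900·1.9 − (75.7·3.2)·4.3 − 2000·3.8 − 750·sin62°·4.7 = 0 → B_y = 28039/7.2 = 3894.31 ≈ 3894 lb.
ΣF_y = 0: A_y + 3894.31 − 2650 − 900 − 75.7·3.2 − 2000 − 750·sin62° = 0 → A_y = 2560 lb.
ΣF_x = 0: A_x + 750·cos62° = 0 → A_x = -352.1 lb.

A_x = -352.1 lb, A_y = 2560 lb, B_y = 3894 lb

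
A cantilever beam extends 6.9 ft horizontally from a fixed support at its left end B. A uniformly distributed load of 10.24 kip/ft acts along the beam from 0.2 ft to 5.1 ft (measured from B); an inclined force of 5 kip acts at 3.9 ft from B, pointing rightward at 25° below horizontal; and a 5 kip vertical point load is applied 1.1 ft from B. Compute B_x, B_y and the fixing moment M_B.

Resultant of the distributed load: 10.24 × 4.9 = 50.176 kip at 2.65 ft from B.
ΣF_x = 0: B_x + 5·cos25° = 0 → B_x = -4.532 kip.
ΣF_y = 0: B_y − 10.24·4.9 − 5·sin25° − 5 = 0 → B_y = 57.29 kip.
ΣM about B: M_B − (10.24·4.9)·2.65 − 5·sin25°·3.9 − 5·1.1 = 0 → M_B = 146.7 kip·ft.

B_x = -4.532 kip, B_y = 57.29 kip, M_B = 146.7 kip·ft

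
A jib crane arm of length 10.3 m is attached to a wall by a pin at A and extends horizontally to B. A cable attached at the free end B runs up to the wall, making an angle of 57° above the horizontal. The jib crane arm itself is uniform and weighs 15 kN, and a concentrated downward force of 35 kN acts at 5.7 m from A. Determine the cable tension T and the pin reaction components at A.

ΣM about A: T·sin57°·10.3 − 15·5.15 − 35·5.7 = 0 → T = 276.75/(10.3·0.838671) = 32.0375 ≈ 32.04 kN.
ΣF_x = 0: A_x − T·cos57° = 0 → A_x = 32.0375 × 0.544639 = 17.45 kN.
ΣF_y = 0: A_y + T·sin57° − 15 − 35 = 0 → A_y = 50 − 32.0375 × 0.838671 = 23.13 kN.

T = 32.04 kN, A_x = 17.45 kN, A_y = 23.13 kN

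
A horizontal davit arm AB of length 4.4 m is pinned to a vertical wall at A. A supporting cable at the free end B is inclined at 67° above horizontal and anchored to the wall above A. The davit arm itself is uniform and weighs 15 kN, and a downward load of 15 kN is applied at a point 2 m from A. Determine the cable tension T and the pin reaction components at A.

ΣM about A: T·sin67°·4.4 − 15·2.2 − 15·2 = 0 → T = 63/(4.4·0.920505) = 15.5547 ≈ 15.55 kN.
ΣF_x = 0: A_x − T·cos67° = 0 → A_x = 15.5547 × 0.390731 = 6.078 kN.
ΣF_y = 0: A_y + T·sin67° − 15 − 15 = 0 → A_y = 30 − 15.5547 × 0.920505 = 15.68 kN.

T = 15.55 kN, A_x = 6.078 kN, A_y = 15.68 kN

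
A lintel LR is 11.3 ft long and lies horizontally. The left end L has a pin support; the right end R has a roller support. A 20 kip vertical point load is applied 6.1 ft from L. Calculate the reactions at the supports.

Taking moments about L: R_y·11.3 − 20·6.1 = 0 → R_y = 122/11.3 = 10.7965 ≈ 10.80 kip.
ΣF_y = 0: L_y + 10.7965 − 20 = 0 → L_y = 9.204 kip.
ΣF_x = 0: no horizontal applied forces, so L_x = 0.

L_x = 0, L_y = 9.204 kip, R_y = 10.80 kip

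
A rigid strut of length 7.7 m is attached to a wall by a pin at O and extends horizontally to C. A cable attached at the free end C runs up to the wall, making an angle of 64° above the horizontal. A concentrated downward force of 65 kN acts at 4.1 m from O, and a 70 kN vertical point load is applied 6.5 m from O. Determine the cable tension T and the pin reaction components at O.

ΣM about O: T·sin64°·7.7 − 65·4.1 − 70·6.5 = 0 → T = 721.5/(7.7·0.898794) = 104.252 ≈ 104.3 kN.
ΣF_x = 0: O_x − T·cos64° = 0 → O_x = 104.252 × 0.438371 = 45.70 kN.
ΣF_y = 0: O_y + T·sin64° − 65 − 70 = 0 → O_y = 135 − 104.252 × 0.898794 = 41.30 kN.

T = 104.3 kN, O_x = 45.70 kN, O_y = 41.30 kN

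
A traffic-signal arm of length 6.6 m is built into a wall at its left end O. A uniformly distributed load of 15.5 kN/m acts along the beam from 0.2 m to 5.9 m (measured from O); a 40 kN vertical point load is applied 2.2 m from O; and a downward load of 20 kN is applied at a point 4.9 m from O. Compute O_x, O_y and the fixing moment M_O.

Resultant of the distributed load: 15.5 × 5.7 = 88.35 kN at 3.05 m from O.
ΣF_x = 0: O_x = 0.
ΣF_y = 0: O_y − 15.5·5.7 − 40 − 20 = 0 → O_y = 148.4 kN.
ΣM about O: M_O − (15.5·5.7)·3.05 − 40·2.2 − 20·4.9 = 0 → M_O = 455.5 kN·m.

O_x = 0, O_y = 148.4 kN, M_O = 455.5 kN·m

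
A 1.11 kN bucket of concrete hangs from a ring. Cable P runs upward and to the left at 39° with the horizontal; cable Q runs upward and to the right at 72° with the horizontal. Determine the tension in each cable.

T_P = 0.3674 kN, T_Q = 0.9240 kN

ΣF_x = 0: −T_P·cos39° + T_Q·cos72° = 0 → T_Q = 2.5149·T_P.
ΣF_y = 0: T_P·sin39° + T_Q·sin72° = 1.11.
Substitute: T_P·(0.62932 + 2.5149·0.951057) = 1.11 → T_P = 0.367412 ≈ 0.3674 kN.
Then T_Q = 2.5149 × 0.367412 = 0.9240 kN.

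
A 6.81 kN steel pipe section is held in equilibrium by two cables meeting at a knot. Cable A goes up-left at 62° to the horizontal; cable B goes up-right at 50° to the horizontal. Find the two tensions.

ΣF_x = 0: −T_A·cos62° + T_B·cos50° = 0 → T_B = 0.730368·T_A.
ΣF_y = 0: T_A·sin62° + T_B·sin50° = 6.81.
Substitute: T_A·(0.882948 + 0.730368·0.766044) = 6.81 → T_A = 4.72116 ≈ 4.721 kN.
Then T_B = 0.730368 × 4.72116 = 3.448 kN.

T_A = 4.721 kN, T_B = 3.448 kN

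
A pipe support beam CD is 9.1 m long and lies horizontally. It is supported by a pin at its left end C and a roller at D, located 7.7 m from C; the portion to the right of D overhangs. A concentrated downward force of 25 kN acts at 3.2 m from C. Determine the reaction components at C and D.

C_x = 0, C_y = 14.61 kN, D_y = 10.39 kN

ΣM about C: D_y·7.7 − 25·3.2 = 0 → D_y = 80/7.7 = 10.3896 ≈ 10.39 kN.
ΣF_y = 0: C_y + 10.3896 − 25 = 0 → C_y = 14.61 kN.
ΣF_x = 0: no horizontal applied forces, so C_x = 0.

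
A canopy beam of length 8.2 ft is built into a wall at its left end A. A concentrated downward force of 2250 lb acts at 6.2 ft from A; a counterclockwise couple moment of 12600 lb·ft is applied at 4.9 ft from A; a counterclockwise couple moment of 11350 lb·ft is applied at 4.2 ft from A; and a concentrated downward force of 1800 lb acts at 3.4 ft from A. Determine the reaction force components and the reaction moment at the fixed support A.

ΣF_x = 0: A_x = 0.
ΣF_y = 0: A_y − 2250 − 1800 = 0 → A_y = 4050 lb.
ΣM about A: M_A − 2250·6.2 + 12600 + 11350 − 1800·3.4 = 0 → M_A = -3880 lb·ft.

A_x = 0, A_y = 4050 lb, M_A = -3880 lb·ft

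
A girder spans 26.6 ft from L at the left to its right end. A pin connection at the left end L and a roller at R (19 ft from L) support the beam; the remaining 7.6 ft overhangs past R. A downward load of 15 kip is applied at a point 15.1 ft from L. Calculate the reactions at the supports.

ΣM about L: R_y·19 − 15·15.1 = 0 → R_y = 226.5/19 = 11.9211 ≈ 11.92 kip.
ΣF_y = 0: L_y + 11.9211 − 15 = 0 → L_y = 3.079 kip.
ΣF_x = 0: no horizontal applied forces, so L_x = 0.

L_x = 0, L_y = 3.079 kip, R_y = 11.92 kip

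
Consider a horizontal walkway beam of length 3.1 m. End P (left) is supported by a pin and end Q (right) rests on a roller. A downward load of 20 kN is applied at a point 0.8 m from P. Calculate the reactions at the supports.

ΣM about P: Q_y·3.1 − 20·0.8 = 0 → Q_y = 16/3.1 = 5.16129 ≈ 5.161 kN.
ΣF_y = 0: P_y + 5.16129 − 20 = 0 → P_y = 14.84 kN.
ΣF_x = 0: no horizontal applied forces, so P_x = 0.

P_x = 0, P_y = 14.84 kN, Q_y = 5.161 kN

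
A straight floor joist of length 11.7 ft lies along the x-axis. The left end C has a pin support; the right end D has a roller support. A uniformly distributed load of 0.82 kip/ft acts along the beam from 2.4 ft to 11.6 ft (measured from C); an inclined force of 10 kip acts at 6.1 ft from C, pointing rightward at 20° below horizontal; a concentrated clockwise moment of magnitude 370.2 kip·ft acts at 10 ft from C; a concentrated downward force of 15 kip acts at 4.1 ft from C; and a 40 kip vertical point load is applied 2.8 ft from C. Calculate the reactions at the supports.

Resultant of the distributed load: 0.82 × 9.2 = 7.544 kip at 7 ft from C.
Moments about C: D_y·11.7 − (0.82·9.2)·7 − 10·sin20°·6.1 − 370.2 − 15·4.1 − 40·2.8 = 0 → D_y = 617.371/11.7 = 52.7668 ≈ 52.77 kip.
ΣF_y = 0: C_y + 52.7668 − 0.82·9.2 − 10·sin20° − 15 − 40 = 0 → C_y = 13.20 kip.
ΣF_x = 0: C_x + 10·cos20° = 0 → C_x = -9.397 kip.

C_x = -9.397 kip, C_y = 13.20 kip, D_y = 52.77 kip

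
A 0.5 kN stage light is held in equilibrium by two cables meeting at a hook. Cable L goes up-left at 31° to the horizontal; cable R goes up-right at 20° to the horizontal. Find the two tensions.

T_L = 0.6046 kN, T_R = 0.5515 kN

ΣF_x = 0: −T_L·cos31° + T_R·cos20° = 0 → T_R = 0.912178·T_L.
ΣF_y = 0: T_L·sin31° + T_R·sin20° = 0.5.
Substitute: T_L·(0.515038 + 0.912178·0.34202) = 0.5 → T_L = 0.604579 ≈ 0.6046 kN.
Then T_R = 0.912178 × 0.604579 = 0.5515 kN.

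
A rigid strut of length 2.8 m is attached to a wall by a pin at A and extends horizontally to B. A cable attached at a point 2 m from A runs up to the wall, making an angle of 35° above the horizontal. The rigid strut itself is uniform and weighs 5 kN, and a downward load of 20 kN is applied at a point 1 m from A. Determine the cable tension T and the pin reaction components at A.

T = 23.54 kN, A_x = 19.28 kN, A_y = 11.50 kN

ΣM about A: T·sin35°·2 − 5·1.4 − 20·1 = 0 → T = 27/(2·0.573576) = 23.5365 ≈ 23.54 kN.
ΣF_x = 0: A_x − T·cos35° = 0 → A_x = 23.5365 × 0.819152 = 19.28 kN.
ΣF_y = 0: A_y + T·sin35° − 5 − 20 = 0 → A_y = 25 − 23.5365 × 0.573576 = 11.50 kN.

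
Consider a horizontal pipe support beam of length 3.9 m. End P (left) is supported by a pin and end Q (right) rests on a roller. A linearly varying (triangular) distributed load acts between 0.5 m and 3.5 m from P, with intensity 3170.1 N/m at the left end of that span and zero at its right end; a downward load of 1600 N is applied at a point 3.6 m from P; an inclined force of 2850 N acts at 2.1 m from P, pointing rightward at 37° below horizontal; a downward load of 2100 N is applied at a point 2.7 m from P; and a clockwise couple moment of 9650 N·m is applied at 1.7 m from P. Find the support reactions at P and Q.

Resultant of the triangular load: ½ × 3170.1 × 3 = 4755.15 N, acting at 1.5 m from P (one-third of the span from the peak).
Taking moments about P: Q_y·3.9 − (½·3170.1·3)·1.5 − 1600·3.6 − 2850·sin37°·2.1 − 2100·2.7 − 9650 = 0 → Q_y = 31814.6/3.9 = 8157.59 ≈ 8158 N.
ΣF_y = 0: P_y + 8157.59 − ½·3170.1·3 − 1600 − 2850·sin37° − 2100 = 0 → P_y = 2013 N.
ΣF_x = 0: P_x + 2850·cos37° = 0 → P_x = -2276 N.

P_x = -2276 N, P_y = 2013 N, Q_y = 8158 N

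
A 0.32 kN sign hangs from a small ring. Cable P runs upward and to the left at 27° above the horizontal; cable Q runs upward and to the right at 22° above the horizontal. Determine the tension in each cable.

T_P = 0.3931 kN, T_Q = 0.3778 kN

ΣF_x = 0: −T_P·cos27° + T_Q·cos22° = 0 → T_Q = 0.960981·T_P.
ΣF_y = 0: T_P·sin27° + T_Q·sin22° = 0.32.
Substitute: T_P·(0.45399 + 0.960981·0.374607) = 0.32 → T_P = 0.39313 ≈ 0.3931 kN.
Then T_Q = 0.960981 × 0.39313 = 0.3778 kN.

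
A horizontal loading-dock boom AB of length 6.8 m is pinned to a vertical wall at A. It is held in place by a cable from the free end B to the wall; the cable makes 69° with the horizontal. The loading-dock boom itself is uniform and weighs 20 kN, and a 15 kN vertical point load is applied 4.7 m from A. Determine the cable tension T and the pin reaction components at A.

T = 21.82 kN, A_x = 7.818 kN, A_y = 14.63 kN

ΣM about A: T·sin69°·6.8 − 20·3.4 − 15·4.7 = 0 → T = 138.5/(6.8·0.93358) = 21.8167 ≈ 21.82 kN.
ΣF_x = 0: A_x − T·cos69° = 0 → A_x = 21.8167 × 0.358368 = 7.818 kN.
ΣF_y = 0: A_y + T·sin69° − 20 − 15 = 0 → A_y = 35 − 21.8167 × 0.93358 = 14.63 kN.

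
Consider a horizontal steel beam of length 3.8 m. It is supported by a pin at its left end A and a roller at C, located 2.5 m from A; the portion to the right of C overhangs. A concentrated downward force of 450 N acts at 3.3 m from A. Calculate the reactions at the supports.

ΣM about A: C_y·2.5 − 450·3.3 = 0 → C_y = 1485/2.5 = 594.0 N.
ΣF_y = 0: A_y + 594 − 450 = 0 → A_y = -144.0 N.
ΣF_x = 0: no horizontal applied forces, so A_x = 0.

A_x = 0, A_y = -144.0 N, C_y = 594.0 N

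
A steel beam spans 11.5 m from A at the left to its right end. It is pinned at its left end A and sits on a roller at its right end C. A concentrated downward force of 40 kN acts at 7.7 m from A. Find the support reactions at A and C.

Moments about A: C_y·11.5 − 40·7.7 = 0 → C_y = 308/11.5 = 26.7826 ≈ 26.78 kN.
ΣF_y = 0: A_y + 26.7826 − 40 = 0 → A_y = 13.22 kN.
ΣF_x = 0: no horizontal applied forces, so A_x = 0.

A_x = 0, A_y = 13.22 kN, C_y = 26.78 kN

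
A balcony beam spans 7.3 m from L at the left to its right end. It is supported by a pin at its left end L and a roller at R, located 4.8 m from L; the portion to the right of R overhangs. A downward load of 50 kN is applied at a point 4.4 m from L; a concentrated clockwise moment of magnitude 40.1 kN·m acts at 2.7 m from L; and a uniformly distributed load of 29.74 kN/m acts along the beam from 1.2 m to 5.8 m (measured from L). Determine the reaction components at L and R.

L_x = 0, L_y = 32.86 kN, R_y = 153.9 kN

Resultant of the distributed load: 29.74 × 4.6 = 136.804 kN at 3.5 m from L.
Moments about L: R_y·4.8 − 50·4.4 − 40.1 − (29.74·4.6)·3.5 = 0 → R_y = 738.914/4.8 = 153.94 ≈ 153.9 kN.
ΣF_y = 0: L_y + 153.94 − 50 − 29.74·4.6 = 0 → L_y = 32.86 kN.
ΣF_x = 0: no horizontal applied forces, so L_x = 0.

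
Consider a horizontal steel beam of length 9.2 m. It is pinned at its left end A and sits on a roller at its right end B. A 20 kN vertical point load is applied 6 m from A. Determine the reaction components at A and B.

Taking moments about A: B_y·9.2 − 20·6 = 0 → B_y = 120/9.2 = 13.0435 ≈ 13.04 kN.
ΣF_y = 0: A_y + 13.0435 − 20 = 0 → A_y = 6.957 kN.
ΣF_x = 0: no horizontal applied forces, so A_x = 0.

A_x = 0, A_y = 6.957 kN, B_y = 13.04 kN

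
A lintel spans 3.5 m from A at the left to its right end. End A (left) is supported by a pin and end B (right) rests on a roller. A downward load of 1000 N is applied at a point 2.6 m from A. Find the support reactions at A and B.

Taking moments about A: B_y·3.5 − 1000·2.6 = 0 → B_y = 2600/3.5 = 742.857 ≈ 742.9 N.
ΣF_y = 0: A_y + 742.857 − 1000 = 0 → A_y = 257.1 N.
ΣF_x = 0: no horizontal applied forces, so A_x = 0.

A_x = 0, A_y = 257.1 N, B_y = 742.9 N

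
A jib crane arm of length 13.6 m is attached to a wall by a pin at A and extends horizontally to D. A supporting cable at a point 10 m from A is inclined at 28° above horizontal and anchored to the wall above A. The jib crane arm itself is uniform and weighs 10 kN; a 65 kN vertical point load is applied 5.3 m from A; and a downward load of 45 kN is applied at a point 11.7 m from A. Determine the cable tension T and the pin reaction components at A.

ΣM about A: T·sin28°·10 − 10·6.8 − 65·5.3 − 45·11.7 = 0 → T = 939/(10·0.469472) = 200.012 ≈ 200.0 kN.
ΣF_x = 0: A_x − T·cos28° = 0 → A_x = 200.012 × 0.882948 = 176.6 kN.
ΣF_y = 0: A_y + T·sin28° − 10 − 65 − 45 = 0 → A_y = 120 − 200.012 × 0.469472 = 26.10 kN.

T = 200.0 kN, A_x = 176.6 kN, A_y = 26.10 kN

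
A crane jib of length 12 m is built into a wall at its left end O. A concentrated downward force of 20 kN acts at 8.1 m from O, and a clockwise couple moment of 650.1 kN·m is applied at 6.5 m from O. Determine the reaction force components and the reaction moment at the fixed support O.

O_x = 0, O_y = 20.00 kN, M_O = 812.1 kN·m

ΣF_x = 0: O_x = 0.
ΣF_y = 0: O_y − 20 = 0 → O_y = 20.00 kN.
ΣM about O: M_O − 20·8.1 − 650.1 = 0 → M_O = 812.1 kN·m.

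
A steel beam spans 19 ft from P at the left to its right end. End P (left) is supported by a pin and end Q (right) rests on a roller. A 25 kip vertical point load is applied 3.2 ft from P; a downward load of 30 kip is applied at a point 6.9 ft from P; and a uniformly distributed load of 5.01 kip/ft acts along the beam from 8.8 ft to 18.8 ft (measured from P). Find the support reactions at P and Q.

P_x = 0, P_y = 53.61 kip, Q_y = 51.49 kip

Resultant of the distributed load: 5.01 × 10 = 50.1 kip at 13.8 ft from P.
Moments about P: Q_y·19 − 25·3.2 − 30·6.9 − (5.01·10)·13.8 = 0 → Q_y = 978.38/19 = 51.4937 ≈ 51.49 kip.
ΣF_y = 0: P_y + 51.4937 − 25 − 30 − 5.01·10 = 0 → P_y = 53.61 kip.
ΣF_x = 0: no horizontal applied forces, so P_x = 0.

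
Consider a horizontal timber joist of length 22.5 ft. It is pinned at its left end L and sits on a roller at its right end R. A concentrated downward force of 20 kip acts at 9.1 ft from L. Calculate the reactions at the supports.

L_x = 0, L_y = 11.91 kip, R_y = 8.089 kip

Moments about L: R_y·22.5 − 20·9.1 = 0 → R_y = 182/22.5 = 8.08889 ≈ 8.089 kip.
ΣF_y = 0: L_y + 8.08889 − 20 = 0 → L_y = 11.91 kip.
ΣF_x = 0: no horizontal applied forces, so L_x = 0.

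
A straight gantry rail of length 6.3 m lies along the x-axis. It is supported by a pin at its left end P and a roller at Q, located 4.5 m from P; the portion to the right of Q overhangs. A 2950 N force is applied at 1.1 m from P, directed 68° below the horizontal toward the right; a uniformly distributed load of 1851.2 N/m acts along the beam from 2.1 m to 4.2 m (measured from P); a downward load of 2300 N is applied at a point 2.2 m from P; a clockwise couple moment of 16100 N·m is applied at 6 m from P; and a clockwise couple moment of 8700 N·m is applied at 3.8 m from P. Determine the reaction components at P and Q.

P_x = -1105 N, P_y = -1103 N, Q_y = 10030 N

Resultant of the distributed load: 1851.2 × 2.1 = 3887.52 N at 3.15 m from P.
Taking moments about P: Q_y·4.5 − 2950·sin68°·1.1 − (1851.2·2.1)·3.15 − 2300·2.2 − 16100 − 8700 = 0 → Q_y = 45114.4/4.5 = 10025.4 ≈ 10030 N.
ΣF_y = 0: P_y + 10025.4 − 2950·sin68° − 1851.2·2.1 − 2300 = 0 → P_y = -1103 N.
ΣF_x = 0: P_x + 2950·cos68° = 0 → P_x = -1105 N.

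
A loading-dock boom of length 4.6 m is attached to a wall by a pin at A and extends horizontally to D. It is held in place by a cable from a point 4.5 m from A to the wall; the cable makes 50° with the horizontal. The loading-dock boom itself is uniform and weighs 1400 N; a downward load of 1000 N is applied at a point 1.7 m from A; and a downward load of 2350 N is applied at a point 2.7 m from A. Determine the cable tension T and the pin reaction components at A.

ΣM about A: T·sin50°·4.5 − 1400·2.3 − 1000·1.7 − 2350·2.7 = 0 → T = 11265/(4.5·0.766044) = 3267.87 ≈ 3268 N.
ΣF_x = 0: A_x − T·cos50° = 0 → A_x = 3267.87 × 0.642788 = 2101 N.
ΣF_y = 0: A_y + T·sin50° − 1400 − 1000 − 2350 = 0 → A_y = 4750 − 3267.87 × 0.766044 = 2247 N.

T = 3268 N, A_x = 2101 N, A_y = 2247 N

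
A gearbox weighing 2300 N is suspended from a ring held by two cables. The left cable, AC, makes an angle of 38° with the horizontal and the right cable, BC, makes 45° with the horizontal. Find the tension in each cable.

ΣF_x = 0: −T_AC·cos38° + T_BC·cos45° = 0 → T_BC = 1.11442·T_AC.
ΣF_y = 0: T_AC·sin38° + T_BC·sin45° = 2300.
Substitute: T_AC·(0.615661 + 1.11442·0.707107) = 2300 → T_AC = 1638.56 ≈ 1639 N.
Then T_BC = 1.11442 × 1638.56 = 1826 N.

T_AC = 1639 N, T_BC = 1826 N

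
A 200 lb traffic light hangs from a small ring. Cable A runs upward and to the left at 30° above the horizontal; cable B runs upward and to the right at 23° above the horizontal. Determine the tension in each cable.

T_A = 230.5 lb, T_B = 216.9 lb

ΣF_x = 0: −T_A·cos30° + T_B·cos23° = 0 → T_B = 0.940816·T_A.
ΣF_y = 0: T_A·sin30° + T_B·sin23° = 200.
Substitute: T_A·(0.5 + 0.940816·0.390731) = 200 → T_A = 230.519 ≈ 230.5 lb.
Then T_B = 0.940816 × 230.519 = 216.9 lb.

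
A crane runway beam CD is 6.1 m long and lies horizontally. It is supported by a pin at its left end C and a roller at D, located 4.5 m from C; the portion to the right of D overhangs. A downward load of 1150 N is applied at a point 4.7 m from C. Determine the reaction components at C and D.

C_x = 0, C_y = -51.11 N, D_y = 1201 N

Moments about C: D_y·4.5 − 1150·4.7 = 0 → D_y = 5405/4.5 = 1201.11 ≈ 1201 N.
ΣF_y = 0: C_y + 1201.11 − 1150 = 0 → C_y = -51.11 N.
ΣF_x = 0: no horizontal applied forces, so C_x = 0.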